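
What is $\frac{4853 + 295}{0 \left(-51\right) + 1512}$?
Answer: $\frac{143}{42} \approx 3.4048$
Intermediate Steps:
$\frac{4853 + 295}{0 \left(-51\right) + 1512} = \frac{5148}{0 + 1512} = \frac{5148}{1512} = 5148 \cdot \frac{1}{1512} = \frac{143}{42}$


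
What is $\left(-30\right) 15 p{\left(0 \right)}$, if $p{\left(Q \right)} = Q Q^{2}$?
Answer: $0$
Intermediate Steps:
$p{\left(Q \right)} = Q^{3}$
$\left(-30\right) 15 p{\left(0 \right)} = \left(-30\right) 15 \cdot 0^{3} = \left(-450\right) 0 = 0$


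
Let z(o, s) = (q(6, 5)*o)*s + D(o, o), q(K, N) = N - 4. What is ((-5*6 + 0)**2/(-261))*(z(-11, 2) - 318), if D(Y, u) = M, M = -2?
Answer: 34200/29 ≈ 1179.3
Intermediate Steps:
q(K, N) = -4 + N
D(Y, u) = -2
z(o, s) = -2 + o*s (z(o, s) = ((-4 + 5)*o)*s - 2 = (1*o)*s - 2 = o*s - 2 = -2 + o*s)
((-5*6 + 0)**2/(-261))*(z(-11, 2) - 318) = ((-5*6 + 0)**2/(-261))*((-2 - 11*2) - 318) = ((-30 + 0)**2*(-1/261))*((-2 - 22) - 318) = ((-30)**2*(-1/261))*(-24 - 318) = (900*(-1/261))*(-342) = -100/29*(-342) = 34200/29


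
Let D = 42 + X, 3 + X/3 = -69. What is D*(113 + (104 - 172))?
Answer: -7830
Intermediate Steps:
X = -216 (X = -9 + 3*(-69) = -9 - 207 = -216)
D = -174 (D = 42 - 216 = -174)
D*(113 + (104 - 172)) = -174*(113 + (104 - 172)) = -174*(113 - 68) = -174*45 = -7830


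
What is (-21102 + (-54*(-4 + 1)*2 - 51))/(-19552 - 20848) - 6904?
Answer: -278900771/40400 ≈ -6903.5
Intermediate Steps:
(-21102 + (-54*(-4 + 1)*2 - 51))/(-19552 - 20848) - 6904 = (-21102 + (-(-162)*2 - 51))/(-40400) - 6904 = (-21102 + (-54*(-6) - 51))*(-1/40400) - 6904 = (-21102 + (324 - 51))*(-1/40400) - 6904 = (-21102 + 273)*(-1/40400) - 6904 = -20829*(-1/40400) - 6904 = 20829/40400 - 6904 = -278900771/40400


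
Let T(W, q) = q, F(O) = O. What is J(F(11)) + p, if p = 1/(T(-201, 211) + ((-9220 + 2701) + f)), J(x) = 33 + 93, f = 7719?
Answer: 177787/1411 ≈ 126.00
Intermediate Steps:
J(x) = 126
p = 1/1411 (p = 1/(211 + ((-9220 + 2701) + 7719)) = 1/(211 + (-6519 + 7719)) = 1/(211 + 1200) = 1/1411 ≈ 0.00070872)
J(F(11)) + p = 126 + 1/1411 = 177787/1411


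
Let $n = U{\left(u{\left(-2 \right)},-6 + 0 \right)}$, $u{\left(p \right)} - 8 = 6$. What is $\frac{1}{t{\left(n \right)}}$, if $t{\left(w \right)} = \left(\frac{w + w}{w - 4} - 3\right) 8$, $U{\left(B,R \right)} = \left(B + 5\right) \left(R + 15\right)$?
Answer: $- \frac{167}{1272} \approx -0.13129$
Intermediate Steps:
$u{\left(p \right)} = 14$ ($u{\left(p \right)} = 8 + 6 = 14$)
$U{\left(B,R \right)} = \left(5 + B\right) \left(15 + R\right)$
$n = 171$ ($n = 75 + 5 \left(-6 + 0\right) + 15 \cdot 14 + 14 \left(-6 + 0\right) = 75 + 5 \left(-6\right) + 210 + 14 \left(-6\right) = 75 - 30 + 210 - 84 = 171$)
$t{\left(w \right)} = -24 + \frac{16 w}{-4 + w}$ ($t{\left(w \right)} = \left(\frac{2 w}{-4 + w} - 3\right) 8 = \left(-3 + \frac{2 w}{-4 + w}\right) 8 = -24 + \frac{16 w}{-4 + w}$)
$\frac{1}{t{\left(n \right)}} = \frac{1}{8 \frac{1}{-4 + 171} \left(12 - 171\right)} = \frac{1}{8 \cdot \frac{1}{167} \left(12 - 171\right)} = \frac{1}{8 \cdot \frac{1}{167} \left(-159\right)} = \frac{1}{- \frac{1272}{167}} = - \frac{167}{1272}$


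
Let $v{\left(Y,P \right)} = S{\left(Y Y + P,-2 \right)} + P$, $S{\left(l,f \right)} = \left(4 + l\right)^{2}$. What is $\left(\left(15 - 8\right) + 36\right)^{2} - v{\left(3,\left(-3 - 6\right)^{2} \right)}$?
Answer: $-7068$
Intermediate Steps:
$v{\left(Y,P \right)} = P + \left(4 + P + Y^{2}\right)^{2}$ ($v{\left(Y,P \right)} = \left(4 + \left(Y Y + P\right)\right)^{2} + P = \left(4 + \left(Y^{2} + P\right)\right)^{2} + P = \left(4 + \left(P + Y^{2}\right)\right)^{2} + P = \left(4 + P + Y^{2}\right)^{2} + P = P + \left(4 + P + Y^{2}\right)^{2}$)
$\left(\left(15 - 8\right) + 36\right)^{2} - v{\left(3,\left(-3 - 6\right)^{2} \right)} = \left(\left(15 - 8\right) + 36\right)^{2} - \left(\left(-3 - 6\right)^{2} + \left(4 + \left(-3 - 6\right)^{2} + 3^{2}\right)^{2}\right) = \left(\left(15 - 8\right) + 36\right)^{2} - \left(\left(-9\right)^{2} + \left(4 + \left(-9\right)^{2} + 9\right)^{2}\right) = \left(7 + 36\right)^{2} - \left(81 + \left(4 + 81 + 9\right)^{2}\right) = 43^{2} - \left(81 + 94^{2}\right) = 1849 - \left(81 + 8836\right) = 1849 - 8917 = -7068$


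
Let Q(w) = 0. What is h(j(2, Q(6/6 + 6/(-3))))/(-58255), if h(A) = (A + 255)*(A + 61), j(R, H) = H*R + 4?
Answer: -3367/11651 ≈ -0.28899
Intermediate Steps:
j(R, H) = 4 + H*R
h(A) = (61 + A)*(255 + A) (h(A) = (255 + A)*(61 + A) = (61 + A)*(255 + A))
h(j(2, Q(6/6 + 6/(-3))))/(-58255) = (15555 + (4 + 0*2)**2 + 316*(4 + 0*2))/(-58255) = (15555 + (4 + 0)**2 + 316*(4 + 0))*(-1/58255) = (15555 + 4**2 + 316*4)*(-1/58255) = (15555 + 16 + 1264)*(-1/58255) = 16835*(-1/58255) = -3367/11651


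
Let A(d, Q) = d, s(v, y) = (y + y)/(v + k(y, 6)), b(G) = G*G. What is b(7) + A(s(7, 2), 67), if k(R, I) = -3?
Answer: 50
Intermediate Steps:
b(G) = G²
s(v, y) = 2*y/(-3 + v) (s(v, y) = (y + y)/(v - 3) = (2*y)/(-3 + v) = 2*y/(-3 + v))
b(7) + A(s(7, 2), 67) = 7² + 2*2/(-3 + 7) = 49 + 2*2/4 = 49 + 2*2*(¼) = 49 + 1 = 50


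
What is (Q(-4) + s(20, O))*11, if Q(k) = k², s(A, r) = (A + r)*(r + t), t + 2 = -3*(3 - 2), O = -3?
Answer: -1320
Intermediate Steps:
t = -5 (t = -2 - 3*(3 - 2) = -2 - 3*1 = -2 - 3 = -5)
s(A, r) = (-5 + r)*(A + r) (s(A, r) = (A + r)*(r - 5) = (A + r)*(-5 + r) = (-5 + r)*(A + r))
(Q(-4) + s(20, O))*11 = ((-4)² + ((-3)² - 5*20 - 5*(-3) + 20*(-3)))*11 = (16 + (9 - 100 + 15 - 60))*11 = (16 - 136)*11 = -120*11 = -1320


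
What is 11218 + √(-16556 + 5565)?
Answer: 11218 + I*√10991 ≈ 11218.0 + 104.84*I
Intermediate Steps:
11218 + √(-16556 + 5565) = 11218 + √(-10991) = 11218 + I*√10991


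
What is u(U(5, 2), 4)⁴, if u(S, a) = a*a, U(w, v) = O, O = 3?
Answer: 65536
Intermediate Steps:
U(w, v) = 3
u(S, a) = a²
u(U(5, 2), 4)⁴ = (4²)⁴ = 16⁴ = 65536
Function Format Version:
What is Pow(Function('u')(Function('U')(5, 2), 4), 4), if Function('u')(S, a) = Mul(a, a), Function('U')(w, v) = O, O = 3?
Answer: 65536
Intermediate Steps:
Function('U')(w, v) = 3
Function('u')(S, a) = Pow(a, 2)
Pow(Function('u')(Function('U')(5, 2), 4), 4) = Pow(Pow(4, 2), 4) = Pow(16, 4) = 65536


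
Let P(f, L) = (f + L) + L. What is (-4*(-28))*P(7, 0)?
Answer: 784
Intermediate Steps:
P(f, L) = f + 2*L (P(f, L) = (L + f) + L = f + 2*L)
(-4*(-28))*P(7, 0) = (-4*(-28))*(7 + 2*0) = 112*(7 + 0) = 112*7 = 784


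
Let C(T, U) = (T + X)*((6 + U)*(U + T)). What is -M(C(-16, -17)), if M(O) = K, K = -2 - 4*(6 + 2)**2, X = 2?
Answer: 258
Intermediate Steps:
C(T, U) = (2 + T)*(6 + U)*(T + U) (C(T, U) = (T + 2)*((6 + U)*(U + T)) = (2 + T)*((6 + U)*(T + U)) = (2 + T)*(6 + U)*(T + U))
K = -258 (K = -2 - 4*8**2 = -2 - 4*64 = -2 - 256 = -258)
M(O) = -258
-M(C(-16, -17)) = -1*(-258) = 258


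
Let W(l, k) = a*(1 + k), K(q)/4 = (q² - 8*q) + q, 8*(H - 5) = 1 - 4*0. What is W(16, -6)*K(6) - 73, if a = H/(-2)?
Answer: -761/2 ≈ -380.50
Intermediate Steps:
H = 41/8 (H = 5 + (1 - 4*0)/8 = 5 + (1 + 0)/8 = 5 + (⅛)*1 = 5 + ⅛ = 41/8 ≈ 5.1250)
a = -41/16 (a = (41/8)/(-2) = (41/8)*(-½) = -41/16 ≈ -2.5625)
K(q) = -28*q + 4*q² (K(q) = 4*((q² - 8*q) + q) = 4*(q² - 7*q) = -28*q + 4*q²)
W(l, k) = -41/16 - 41*k/16 (W(l, k) = -41*(1 + k)/16 = -41/16 - 41*k/16)
W(16, -6)*K(6) - 73 = (-41/16 - 41/16*(-6))*(4*6*(-7 + 6)) - 73 = (-41/16 + 123/8)*(4*6*(-1)) - 73 = (205/16)*(-24) - 73 = -615/2 - 73 = -761/2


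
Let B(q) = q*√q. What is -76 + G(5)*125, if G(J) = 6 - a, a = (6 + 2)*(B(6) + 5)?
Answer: -4326 - 6000*√6 ≈ -19023.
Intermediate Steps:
B(q) = q^(3/2)
a = 40 + 48*√6 (a = (6 + 2)*(6^(3/2) + 5) = 8*(6*√6 + 5) = 8*(5 + 6*√6) = 40 + 48*√6 ≈ 157.58)
G(J) = -34 - 48*√6 (G(J) = 6 - (40 + 48*√6) = 6 + (-40 - 48*√6) = -34 - 48*√6)
-76 + G(5)*125 = -76 + (-34 - 48*√6)*125 = -76 + (-4250 - 6000*√6) = -4326 - 6000*√6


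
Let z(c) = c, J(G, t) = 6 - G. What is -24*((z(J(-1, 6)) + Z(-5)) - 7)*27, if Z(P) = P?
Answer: 3240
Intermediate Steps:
-24*((z(J(-1, 6)) + Z(-5)) - 7)*27 = -24*(((6 - 1*(-1)) - 5) - 7)*27 = -24*(((6 + 1) - 5) - 7)*27 = -24*((7 - 5) - 7)*27 = -24*(2 - 7)*27 = -24*(-5)*27 = 120*27 = 3240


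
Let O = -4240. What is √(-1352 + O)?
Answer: 2*I*√1398 ≈ 74.78*I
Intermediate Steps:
√(-1352 + O) = √(-1352 - 4240) = √(-5592) = 2*I*√1398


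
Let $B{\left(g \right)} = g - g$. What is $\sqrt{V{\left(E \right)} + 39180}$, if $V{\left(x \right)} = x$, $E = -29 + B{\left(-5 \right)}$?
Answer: $7 \sqrt{799} \approx 197.87$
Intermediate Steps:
$B{\left(g \right)} = 0$
$E = -29$ ($E = -29 + 0 = -29$)
$\sqrt{V{\left(E \right)} + 39180} = \sqrt{-29 + 39180} = \sqrt{39151} = 7 \sqrt{799}$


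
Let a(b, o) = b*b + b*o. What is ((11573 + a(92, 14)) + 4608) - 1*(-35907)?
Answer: 61840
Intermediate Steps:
a(b, o) = b² + b*o
((11573 + a(92, 14)) + 4608) - 1*(-35907) = ((11573 + 92*(92 + 14)) + 4608) - 1*(-35907) = ((11573 + 92*106) + 4608) + 35907 = ((11573 + 9752) + 4608) + 35907 = (21325 + 4608) + 35907 = 25933 + 35907 = 61840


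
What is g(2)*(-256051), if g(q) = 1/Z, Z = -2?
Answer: 256051/2 ≈ 1.2803e+5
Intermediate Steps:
g(q) = -½ (g(q) = 1/(-2) = -½)
g(2)*(-256051) = -½*(-256051) = 256051/2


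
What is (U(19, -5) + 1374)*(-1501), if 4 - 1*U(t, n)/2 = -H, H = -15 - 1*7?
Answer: -2008338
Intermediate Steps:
H = -22 (H = -15 - 7 = -22)
U(t, n) = -36 (U(t, n) = 8 - (-2)*(-22) = 8 - 2*22 = 8 - 44 = -36)
(U(19, -5) + 1374)*(-1501) = (-36 + 1374)*(-1501) = 1338*(-1501) = -2008338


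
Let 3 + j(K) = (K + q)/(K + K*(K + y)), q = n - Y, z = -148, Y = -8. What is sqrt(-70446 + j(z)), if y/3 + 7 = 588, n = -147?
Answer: I*sqrt(5013580210635)/8436 ≈ 265.42*I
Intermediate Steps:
y = 1743 (y = -21 + 3*588 = -21 + 1764 = 1743)
q = -139 (q = -147 - 1*(-8) = -147 + 8 = -139)
j(K) = -3 + (-139 + K)/(K + K*(1743 + K)) (j(K) = -3 + (K - 139)/(K + K*(K + 1743)) = -3 + (-139 + K)/(K + K*(1743 + K)))
sqrt(-70446 + j(z)) = sqrt(-70446 + (-139 - 5231*(-148) - 3*(-148)**2)/((-148)*(1744 - 148))) = sqrt(-70446 - 1/148*(-139 + 774188 - 3*21904)/1596) = sqrt(-70446 - 1/148*1/1596*(-139 + 774188 - 65712)) = sqrt(-70446 - 1/148*1/1596*708337) = sqrt(-70446 - 101191/33744) = sqrt(-2377231015/33744) = I*sqrt(5013580210635)/8436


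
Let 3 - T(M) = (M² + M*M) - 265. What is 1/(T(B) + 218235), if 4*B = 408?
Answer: 1/197695 ≈ 5.0583e-6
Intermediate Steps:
B = 102 (B = (¼)*408 = 102)
T(M) = 268 - 2*M² (T(M) = 3 - ((M² + M*M) - 265) = 3 - ((M² + M²) - 265) = 3 - (2*M² - 265) = 3 - (-265 + 2*M²) = 3 + (265 - 2*M²) = 268 - 2*M²)
1/(T(B) + 218235) = 1/((268 - 2*102²) + 218235) = 1/((268 - 2*10404) + 218235) = 1/((268 - 20808) + 218235) = 1/(-20540 + 218235) = 1/197695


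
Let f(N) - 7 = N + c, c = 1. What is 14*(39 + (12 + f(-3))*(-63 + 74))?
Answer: 3164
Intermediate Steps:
f(N) = 8 + N (f(N) = 7 + (N + 1) = 7 + (1 + N) = 8 + N)
14*(39 + (12 + f(-3))*(-63 + 74)) = 14*(39 + (12 + (8 - 3))*(-63 + 74)) = 14*(39 + (12 + 5)*11) = 14*(39 + 17*11) = 14*(39 + 187) = 14*226 = 3164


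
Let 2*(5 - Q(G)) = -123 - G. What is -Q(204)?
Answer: -337/2 ≈ -168.50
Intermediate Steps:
Q(G) = 133/2 + G/2 (Q(G) = 5 - (-123 - G)/2 = 5 + (123/2 + G/2) = 133/2 + G/2)
-Q(204) = -(133/2 + (½)*204) = -(133/2 + 102) = -1*337/2 = -337/2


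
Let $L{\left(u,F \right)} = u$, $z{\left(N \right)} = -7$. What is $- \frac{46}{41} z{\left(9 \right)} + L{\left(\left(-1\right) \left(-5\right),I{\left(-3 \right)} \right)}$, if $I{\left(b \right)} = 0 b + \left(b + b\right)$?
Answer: $\frac{527}{41} \approx 12.854$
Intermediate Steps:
$I{\left(b \right)} = 2 b$ ($I{\left(b \right)} = 0 + 2 b = 2 b$)
$- \frac{46}{41} z{\left(9 \right)} + L{\left(\left(-1\right) \left(-5\right),I{\left(-3 \right)} \right)} = - \frac{46}{41} \left(-7\right) - -5 = \left(-46\right) \frac{1}{41} \left(-7\right) + 5 = \left(- \frac{46}{41}\right) \left(-7\right) + 5 = \frac{322}{41} + 5 = \frac{527}{41}$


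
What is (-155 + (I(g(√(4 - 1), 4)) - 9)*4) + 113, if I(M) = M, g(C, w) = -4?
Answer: -94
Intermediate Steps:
(-155 + (I(g(√(4 - 1), 4)) - 9)*4) + 113 = (-155 + (-4 - 9)*4) + 113 = (-155 - 13*4) + 113 = (-155 - 52) + 113 = -207 + 113 = -94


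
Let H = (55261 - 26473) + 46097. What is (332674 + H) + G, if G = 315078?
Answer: 722637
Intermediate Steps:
H = 74885 (H = 28788 + 46097 = 74885)
(332674 + H) + G = (332674 + 74885) + 315078 = 407559 + 315078 = 722637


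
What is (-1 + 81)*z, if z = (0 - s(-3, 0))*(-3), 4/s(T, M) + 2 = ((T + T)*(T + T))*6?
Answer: 480/107 ≈ 4.4860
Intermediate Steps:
s(T, M) = 4/(-2 + 24*T²) (s(T, M) = 4/(-2 + ((T + T)*(T + T))*6) = 4/(-2 + ((2*T)*(2*T))*6) = 4/(-2 + (4*T²)*6) = 4/(-2 + 24*T²))
z = 6/107 (z = (0 - 2/(-1 + 12*(-3)²))*(-3) = (0 - 2/(-1 + 12*9))*(-3) = (0 - 2/(-1 + 108))*(-3) = (0 - 2/107)*(-3) = -2/107*(-3) = 6/107 ≈ 0.056075)
(-1 + 81)*z = (-1 + 81)*(6/107) = 80*(6/107) = 480/107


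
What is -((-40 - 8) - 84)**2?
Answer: -17424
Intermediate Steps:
-((-40 - 8) - 84)**2 = -(-48 - 84)**2 = -1*(-132)**2 = -1*17424 = -17424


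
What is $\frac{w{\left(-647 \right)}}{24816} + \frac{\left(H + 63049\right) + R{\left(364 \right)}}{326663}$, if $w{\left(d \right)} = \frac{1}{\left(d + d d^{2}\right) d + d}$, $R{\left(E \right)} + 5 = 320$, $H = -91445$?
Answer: $- \frac{122113170858402600265}{1420528283612352669744} \approx -0.085963$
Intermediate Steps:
$R{\left(E \right)} = 315$ ($R{\left(E \right)} = -5 + 320 = 315$)
$w{\left(d \right)} = \frac{1}{d + d \left(d + d^{3}\right)}$ ($w{\left(d \right)} = \frac{1}{\left(d + d^{3}\right) d + d} = \frac{1}{d \left(d + d^{3}\right) + d} = \frac{1}{d + d \left(d + d^{3}\right)}$)
$\frac{w{\left(-647 \right)}}{24816} + \frac{\left(H + 63049\right) + R{\left(364 \right)}}{326663} = \frac{\frac{1}{-647} \frac{1}{1 - 647 + \left(-647\right)^{3}}}{24816} + \frac{\left(-91445 + 63049\right) + 315}{326663} = - \frac{1}{647 \left(1 - 647 - 270840023\right)} \frac{1}{24816} + \left(-28396 + 315\right) \frac{1}{326663} = - \frac{1}{647 \left(-270840669\right)} \frac{1}{24816} - \frac{28081}{326663} = \left(- \frac{1}{647}\right) \left(- \frac{1}{270840669}\right) \frac{1}{24816} - \frac{28081}{326663} = \frac{1}{175233912843} \cdot \frac{1}{24816} - \frac{28081}{326663} = \frac{1}{4348604781111888} - \frac{28081}{326663} = - \frac{122113170858402600265}{1420528283612352669744}$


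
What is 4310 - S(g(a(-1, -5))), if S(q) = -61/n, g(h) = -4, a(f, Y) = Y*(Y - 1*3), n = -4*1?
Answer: 17179/4 ≈ 4294.8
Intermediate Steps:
n = -4
a(f, Y) = Y*(-3 + Y) (a(f, Y) = Y*(Y - 3) = Y*(-3 + Y))
S(q) = 61/4 (S(q) = -61/(-4) = -61*(-1/4) = 61/4)
4310 - S(g(a(-1, -5))) = 4310 - 1*61/4 = 4310 - 61/4 = 17179/4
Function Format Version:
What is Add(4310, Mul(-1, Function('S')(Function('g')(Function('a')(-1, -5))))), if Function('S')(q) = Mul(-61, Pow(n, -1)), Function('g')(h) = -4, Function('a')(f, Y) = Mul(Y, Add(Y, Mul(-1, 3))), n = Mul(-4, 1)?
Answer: Rational(17179, 4) ≈ 4294.8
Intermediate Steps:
n = -4
Function('a')(f, Y) = Mul(Y, Add(-3, Y)) (Function('a')(f, Y) = Mul(Y, Add(Y, -3)) = Mul(Y, Add(-3, Y)))
Function('S')(q) = Rational(61, 4) (Function('S')(q) = Mul(-61, Pow(-4, -1)) = Mul(-61, Rational(-1, 4)) = Rational(61, 4))
Add(4310, Mul(-1, Function('S')(Function('g')(Function('a')(-1, -5))))) = Add(4310, Mul(-1, Rational(61, 4))) = Add(4310, Rational(-61, 4)) = Rational(17179, 4)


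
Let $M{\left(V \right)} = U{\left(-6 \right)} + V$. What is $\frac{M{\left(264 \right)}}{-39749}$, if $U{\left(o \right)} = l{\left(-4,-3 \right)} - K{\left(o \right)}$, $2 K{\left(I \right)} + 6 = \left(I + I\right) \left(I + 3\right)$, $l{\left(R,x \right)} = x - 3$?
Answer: $- \frac{243}{39749} \approx -0.0061134$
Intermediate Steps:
$l{\left(R,x \right)} = -3 + x$
$K{\left(I \right)} = -3 + I \left(3 + I\right)$ ($K{\left(I \right)} = -3 + \frac{\left(I + I\right) \left(I + 3\right)}{2} = -3 + \frac{2 I \left(3 + I\right)}{2} = -3 + I \left(3 + I\right)$)
$U{\left(o \right)} = -3 - o^{2} - 3 o$ ($U{\left(o \right)} = \left(-3 - 3\right) - \left(-3 + o^{2} + 3 o\right) = -6 - \left(-3 + o^{2} + 3 o\right) = -3 - o^{2} - 3 o$)
$M{\left(V \right)} = -21 + V$ ($M{\left(V \right)} = \left(-3 - \left(-6\right)^{2} - -18\right) + V = \left(-3 - 36 + 18\right) + V = -21 + V$)
$\frac{M{\left(264 \right)}}{-39749} = \frac{-21 + 264}{-39749} = 243 \left(- \frac{1}{39749}\right) = - \frac{243}{39749}$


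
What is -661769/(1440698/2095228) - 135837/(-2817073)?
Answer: -4573807866788815/4752402151 ≈ -9.6242e+5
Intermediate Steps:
-661769/(1440698/2095228) - 135837/(-2817073) = -661769/(1440698*(1/2095228)) - 135837*(-1/2817073) = -661769/11809/17174 + 135837/2817073 = -661769*17174/11809 + 135837/2817073 = -11365220806/11809 + 135837/2817073 = -4573807866788815/4752402151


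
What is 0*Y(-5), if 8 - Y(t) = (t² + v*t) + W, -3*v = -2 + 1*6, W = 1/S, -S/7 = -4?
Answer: 0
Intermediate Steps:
S = 28 (S = -7*(-4) = 28)
W = 1/28 ≈ 0.035714
v = -4/3 (v = -(-2 + 1*6)/3 = -(-2 + 6)/3 = -⅓*4 = -4/3 ≈ -1.3333)
Y(t) = 223/28 - t² + 4*t/3 (Y(t) = 8 - ((t² - 4*t/3) + 1/28) = 8 - (1/28 + t² - 4*t/3) = 8 + (-1/28 - t² + 4*t/3) = 223/28 - t² + 4*t/3)
0*Y(-5) = 0*(223/28 - 1*(-5)² + (4/3)*(-5)) = 0*(223/28 - 1*25 - 20/3) = 0*(223/28 - 25 - 20/3) = 0*(-1991/84) = 0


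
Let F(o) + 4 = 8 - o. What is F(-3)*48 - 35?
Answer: 301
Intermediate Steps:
F(o) = 4 - o (F(o) = -4 + (8 - o) = 4 - o)
F(-3)*48 - 35 = (4 - 1*(-3))*48 - 35 = (4 + 3)*48 - 35 = 7*48 - 35 = 336 - 35 = 301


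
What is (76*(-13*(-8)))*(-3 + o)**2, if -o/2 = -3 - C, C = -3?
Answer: 71136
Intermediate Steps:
o = 0 (o = -2*(-3 - 1*(-3)) = -2*(-3 + 3) = -2*0 = 0)
(76*(-13*(-8)))*(-3 + o)**2 = (76*(-13*(-8)))*(-3 + 0)**2 = (76*104)*(-3)**2 = 7904*9 = 71136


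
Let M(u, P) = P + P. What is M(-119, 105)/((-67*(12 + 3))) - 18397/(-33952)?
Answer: 757271/2274784 ≈ 0.33290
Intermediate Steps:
M(u, P) = 2*P
M(-119, 105)/((-67*(12 + 3))) - 18397/(-33952) = (2*105)/((-67*(12 + 3))) - 18397/(-33952) = 210/((-67*15)) - 18397*(-1/33952) = 210/(-1005) + 18397/33952 = 210*(-1/1005) + 18397/33952 = -14/67 + 18397/33952 = 757271/2274784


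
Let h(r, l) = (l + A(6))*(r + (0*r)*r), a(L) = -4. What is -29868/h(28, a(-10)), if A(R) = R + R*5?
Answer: -7467/224 ≈ -33.335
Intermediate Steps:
A(R) = 6*R (A(R) = R + 5*R = 6*R)
h(r, l) = r*(36 + l) (h(r, l) = (l + 6*6)*(r + (0*r)*r) = (l + 36)*(r + 0*r) = (36 + l)*(r + 0) = (36 + l)*r = r*(36 + l))
-29868/h(28, a(-10)) = -29868*1/(28*(36 - 4)) = -29868/(28*32) = -29868/896 = -29868*1/896 = -7467/224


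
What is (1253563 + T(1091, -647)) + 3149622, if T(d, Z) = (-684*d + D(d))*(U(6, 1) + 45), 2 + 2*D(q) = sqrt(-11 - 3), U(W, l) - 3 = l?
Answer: -32162820 + 49*I*sqrt(14)/2 ≈ -3.2163e+7 + 91.671*I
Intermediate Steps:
U(W, l) = 3 + l
D(q) = -1 + I*sqrt(14)/2 (D(q) = -1 + sqrt(-11 - 3)/2 = -1 + sqrt(-14)/2 = -1 + (I*sqrt(14))/2 = -1 + I*sqrt(14)/2)
T(d, Z) = -49 - 33516*d + 49*I*sqrt(14)/2 (T(d, Z) = (-684*d + (-1 + I*sqrt(14)/2))*((3 + 1) + 45) = (-1 - 684*d + I*sqrt(14)/2)*(4 + 45) = (-1 - 684*d + I*sqrt(14)/2)*49 = -49 - 33516*d + 49*I*sqrt(14)/2)
(1253563 + T(1091, -647)) + 3149622 = (1253563 + (-49 - 33516*1091 + 49*I*sqrt(14)/2)) + 3149622 = (1253563 + (-49 - 36565956 + 49*I*sqrt(14)/2)) + 3149622 = (1253563 + (-36566005 + 49*I*sqrt(14)/2)) + 3149622 = (-35312442 + 49*I*sqrt(14)/2) + 3149622 = -32162820 + 49*I*sqrt(14)/2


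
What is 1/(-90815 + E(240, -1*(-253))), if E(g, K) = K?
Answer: -1/90562 ≈ -1.1042e-5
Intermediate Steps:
1/(-90815 + E(240, -1*(-253))) = 1/(-90815 - 1*(-253)) = 1/(-90815 + 253) = 1/(-90562) = -1/90562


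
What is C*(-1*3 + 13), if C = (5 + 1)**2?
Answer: 360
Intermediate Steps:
C = 36 (C = 6**2 = 36)
C*(-1*3 + 13) = 36*(-1*3 + 13) = 36*(-3 + 13) = 36*10 = 360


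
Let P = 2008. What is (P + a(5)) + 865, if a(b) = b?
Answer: 2878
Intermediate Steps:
(P + a(5)) + 865 = (2008 + 5) + 865 = 2013 + 865 = 2878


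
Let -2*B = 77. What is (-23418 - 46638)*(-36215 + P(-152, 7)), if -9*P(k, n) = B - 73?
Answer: 2536210124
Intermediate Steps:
B = -77/2 (B = -½*77 = -77/2 ≈ -38.500)
P(k, n) = 223/18 (P(k, n) = -(-77/2 - 73)/9 = -⅑*(-223/2) = 223/18)
(-23418 - 46638)*(-36215 + P(-152, 7)) = (-23418 - 46638)*(-36215 + 223/18) = -70056*(-651647/18) = 2536210124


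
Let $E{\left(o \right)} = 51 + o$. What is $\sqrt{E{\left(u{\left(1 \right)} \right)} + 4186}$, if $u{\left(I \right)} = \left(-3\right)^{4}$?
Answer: $\sqrt{4318} \approx 65.711$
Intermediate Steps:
$u{\left(I \right)} = 81$
$\sqrt{E{\left(u{\left(1 \right)} \right)} + 4186} = \sqrt{\left(51 + 81\right) + 4186} = \sqrt{132 + 4186} = \sqrt{4318}$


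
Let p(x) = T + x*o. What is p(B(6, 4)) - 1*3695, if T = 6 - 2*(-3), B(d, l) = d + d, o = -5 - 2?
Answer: -3767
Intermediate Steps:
o = -7
B(d, l) = 2*d
T = 12 (T = 6 + 6 = 12)
p(x) = 12 - 7*x (p(x) = 12 + x*(-7) = 12 - 7*x)
p(B(6, 4)) - 1*3695 = (12 - 14*6) - 1*3695 = (12 - 7*12) - 3695 = (12 - 84) - 3695 = -72 - 3695 = -3767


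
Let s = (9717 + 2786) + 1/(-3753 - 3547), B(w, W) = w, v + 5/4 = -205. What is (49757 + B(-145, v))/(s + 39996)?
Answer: 362167600/383242699 ≈ 0.94501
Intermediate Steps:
v = -825/4 (v = -5/4 - 205 = -825/4 ≈ -206.25)
s = 91271899/7300 (s = 12503 + 1/(-7300) = 12503 - 1/7300 = 91271899/7300 ≈ 12503.)
(49757 + B(-145, v))/(s + 39996) = (49757 - 145)/(91271899/7300 + 39996) = 49612/(383242699/7300) = 49612*(7300/383242699) = 362167600/383242699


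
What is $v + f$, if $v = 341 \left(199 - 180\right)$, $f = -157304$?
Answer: $-150825$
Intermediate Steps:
$v = 6479$ ($v = 341 \cdot 19 = 6479$)
$v + f = 6479 - 157304 = -150825$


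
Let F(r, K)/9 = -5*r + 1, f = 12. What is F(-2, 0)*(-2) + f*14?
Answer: -30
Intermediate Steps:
F(r, K) = 9 - 45*r (F(r, K) = 9*(-5*r + 1) = 9*(1 - 5*r) = 9 - 45*r)
F(-2, 0)*(-2) + f*14 = (9 - 45*(-2))*(-2) + 12*14 = (9 + 90)*(-2) + 168 = 99*(-2) + 168 = -198 + 168 = -30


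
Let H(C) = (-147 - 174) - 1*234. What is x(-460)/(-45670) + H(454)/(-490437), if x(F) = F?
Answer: 8364929/746608593 ≈ 0.011204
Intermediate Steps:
H(C) = -555 (H(C) = -321 - 234 = -555)
x(-460)/(-45670) + H(454)/(-490437) = -460/(-45670) - 555/(-490437) = -460*(-1/45670) - 555*(-1/490437) = 46/4567 + 185/163479 = 8364929/746608593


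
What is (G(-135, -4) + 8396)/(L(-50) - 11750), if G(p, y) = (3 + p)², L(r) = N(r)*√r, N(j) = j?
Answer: -121354/55275 + 2582*I*√2/55275 ≈ -2.1955 + 0.066061*I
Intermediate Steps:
L(r) = r^(3/2) (L(r) = r*√r = r^(3/2))
(G(-135, -4) + 8396)/(L(-50) - 11750) = ((3 - 135)² + 8396)/((-50)^(3/2) - 11750) = ((-132)² + 8396)/(-250*I*√2 - 11750) = (17424 + 8396)/(-11750 - 250*I*√2) = 25820/(-11750 - 250*I*√2)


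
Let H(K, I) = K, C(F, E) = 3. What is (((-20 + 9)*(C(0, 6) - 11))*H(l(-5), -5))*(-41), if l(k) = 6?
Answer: -21648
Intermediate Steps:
(((-20 + 9)*(C(0, 6) - 11))*H(l(-5), -5))*(-41) = (((-20 + 9)*(3 - 11))*6)*(-41) = (-11*(-8)*6)*(-41) = (88*6)*(-41) = 528*(-41) = -21648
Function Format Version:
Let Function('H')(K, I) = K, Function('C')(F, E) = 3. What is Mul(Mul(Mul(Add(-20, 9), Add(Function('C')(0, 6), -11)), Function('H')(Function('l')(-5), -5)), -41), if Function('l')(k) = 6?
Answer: -21648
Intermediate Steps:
Mul(Mul(Mul(Add(-20, 9), Add(Function('C')(0, 6), -11)), Function('H')(Function('l')(-5), -5)), -41) = Mul(Mul(Mul(Add(-20, 9), Add(3, -11)), 6), -41) = Mul(Mul(Mul(-11, -8), 6), -41) = Mul(Mul(88, 6), -41) = Mul(528, -41) = -21648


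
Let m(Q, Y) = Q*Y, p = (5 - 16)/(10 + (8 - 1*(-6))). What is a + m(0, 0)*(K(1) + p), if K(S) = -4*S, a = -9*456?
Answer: -4104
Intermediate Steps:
a = -4104
p = -11/24 (p = -11/(10 + (8 + 6)) = -11/(10 + 14) = -11/24 ≈ -0.45833)
a + m(0, 0)*(K(1) + p) = -4104 + (0*0)*(-4*1 - 11/24) = -4104 + 0*(-4 - 11/24) = -4104 + 0*(-107/24) = -4104 + 0 = -4104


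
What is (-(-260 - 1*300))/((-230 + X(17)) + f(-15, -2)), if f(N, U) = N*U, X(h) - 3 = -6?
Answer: -80/29 ≈ -2.7586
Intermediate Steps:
X(h) = -3 (X(h) = 3 - 6 = -3)
(-(-260 - 1*300))/((-230 + X(17)) + f(-15, -2)) = (-(-260 - 1*300))/((-230 - 3) - 15*(-2)) = (-(-260 - 300))/(-233 + 30) = -1*(-560)/(-203) = 560*(-1/203) = -80/29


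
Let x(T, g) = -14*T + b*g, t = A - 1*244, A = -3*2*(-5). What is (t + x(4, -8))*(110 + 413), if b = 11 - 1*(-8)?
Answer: -220706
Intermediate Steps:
b = 19 (b = 11 + 8 = 19)
A = 30 (A = -6*(-5) = 30)
t = -214 (t = 30 - 1*244 = 30 - 244 = -214)
x(T, g) = -14*T + 19*g
(t + x(4, -8))*(110 + 413) = (-214 + (-14*4 + 19*(-8)))*(110 + 413) = (-214 + (-56 - 152))*523 = (-214 - 208)*523 = -422*523 = -220706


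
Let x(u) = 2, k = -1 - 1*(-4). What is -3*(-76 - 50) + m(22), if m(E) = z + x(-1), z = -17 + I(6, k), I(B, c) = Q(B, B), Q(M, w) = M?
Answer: 369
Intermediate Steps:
k = 3 (k = -1 + 4 = 3)
I(B, c) = B
z = -11 (z = -17 + 6 = -11)
m(E) = -9 (m(E) = -11 + 2 = -9)
-3*(-76 - 50) + m(22) = -3*(-76 - 50) - 9 = -3*(-126) - 9 = 378 - 9 = 369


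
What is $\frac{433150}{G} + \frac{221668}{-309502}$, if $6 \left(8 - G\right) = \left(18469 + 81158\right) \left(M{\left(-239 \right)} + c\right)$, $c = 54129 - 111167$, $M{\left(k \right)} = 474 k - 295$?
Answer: $- \frac{627860957825458}{876832534474637} \approx -0.71606$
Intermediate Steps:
$M{\left(k \right)} = -295 + 474 k$
$c = -57038$
$G = \frac{5666086387}{2}$ ($G = 8 - \frac{\left(18469 + 81158\right) \left(\left(-295 + 474 \left(-239\right)\right) - 57038\right)}{6} = 8 - \frac{99627 \left(\left(-295 - 113286\right) - 57038\right)}{6} = 8 - \frac{99627 \left(-113581 - 57038\right)}{6} = 8 - \frac{99627 \left(-170619\right)}{6} = 8 - - \frac{5666086371}{2} = 8 + \frac{5666086371}{2} = \frac{5666086387}{2} \approx 2.833 \cdot 10^{9}$)
$\frac{433150}{G} + \frac{221668}{-309502} = \frac{433150}{\frac{5666086387}{2}} + \frac{221668}{-309502} = 433150 \cdot \frac{2}{5666086387} + 221668 \left(- \frac{1}{309502}\right) = \frac{866300}{5666086387} - \frac{110834}{154751} = - \frac{627860957825458}{876832534474637}$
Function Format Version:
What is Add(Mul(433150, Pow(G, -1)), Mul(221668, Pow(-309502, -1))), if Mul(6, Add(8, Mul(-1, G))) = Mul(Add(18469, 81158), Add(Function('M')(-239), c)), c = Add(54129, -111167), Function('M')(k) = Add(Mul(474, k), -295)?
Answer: Rational(-627860957825458, 876832534474637) ≈ -0.71606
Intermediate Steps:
Function('M')(k) = Add(-295, Mul(474, k))
c = -57038
G = Rational(5666086387, 2) (G = Add(8, Mul(Rational(-1, 6), Mul(Add(18469, 81158), Add(Add(-295, Mul(474, -239)), -57038)))) = Add(8, Mul(Rational(-1, 6), Mul(99627, Add(Add(-295, -113286), -57038)))) = Add(8, Mul(Rational(-1, 6), Mul(99627, Add(-113581, -57038)))) = Add(8, Mul(Rational(-1, 6), Mul(99627, -170619))) = Add(8, Mul(Rational(-1, 6), -16998259113)) = Add(8, Rational(5666086371, 2)) = Rational(5666086387, 2) ≈ 2.8330e+9)
Add(Mul(433150, Pow(G, -1)), Mul(221668, Pow(-309502, -1))) = Add(Mul(433150, Pow(Rational(5666086387, 2), -1)), Mul(221668, Pow(-309502, -1))) = Add(Mul(433150, Rational(2, 5666086387)), Mul(221668, Rational(-1, 309502))) = Add(Rational(866300, 5666086387), Rational(-110834, 154751)) = Rational(-627860957825458, 876832534474637)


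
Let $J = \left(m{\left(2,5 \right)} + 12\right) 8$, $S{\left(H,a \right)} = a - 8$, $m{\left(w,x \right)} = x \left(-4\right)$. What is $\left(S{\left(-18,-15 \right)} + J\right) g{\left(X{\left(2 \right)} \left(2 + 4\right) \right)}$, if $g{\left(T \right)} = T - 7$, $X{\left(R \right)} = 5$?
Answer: $-2001$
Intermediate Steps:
$m{\left(w,x \right)} = - 4 x$
$S{\left(H,a \right)} = -8 + a$ ($S{\left(H,a \right)} = a - 8 = -8 + a$)
$g{\left(T \right)} = -7 + T$
$J = -64$ ($J = \left(\left(-4\right) 5 + 12\right) 8 = \left(-20 + 12\right) 8 = \left(-8\right) 8 = -64$)
$\left(S{\left(-18,-15 \right)} + J\right) g{\left(X{\left(2 \right)} \left(2 + 4\right) \right)} = \left(\left(-8 - 15\right) - 64\right) \left(-7 + 5 \left(2 + 4\right)\right) = \left(-23 - 64\right) \left(-7 + 5 \cdot 6\right) = - 87 \left(-7 + 30\right) = \left(-87\right) 23 = -2001$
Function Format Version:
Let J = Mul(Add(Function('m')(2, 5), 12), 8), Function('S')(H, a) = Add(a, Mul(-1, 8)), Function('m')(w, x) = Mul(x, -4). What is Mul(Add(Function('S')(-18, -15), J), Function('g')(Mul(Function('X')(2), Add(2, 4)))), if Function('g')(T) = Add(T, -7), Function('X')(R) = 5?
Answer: -2001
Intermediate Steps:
Function('m')(w, x) = Mul(-4, x)
Function('S')(H, a) = Add(-8, a) (Function('S')(H, a) = Add(a, -8) = Add(-8, a))
Function('g')(T) = Add(-7, T)
J = -64 (J = Mul(Add(Mul(-4, 5), 12), 8) = Mul(Add(-20, 12), 8) = Mul(-8, 8) = -64)
Mul(Add(Function('S')(-18, -15), J), Function('g')(Mul(Function('X')(2), Add(2, 4)))) = Mul(Add(Add(-8, -15), -64), Add(-7, Mul(5, Add(2, 4)))) = Mul(Add(-23, -64), Add(-7, Mul(5, 6))) = Mul(-87, Add(-7, 30)) = Mul(-87, 23) = -2001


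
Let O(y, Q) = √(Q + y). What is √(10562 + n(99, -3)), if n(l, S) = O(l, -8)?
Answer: √(10562 + √91) ≈ 102.82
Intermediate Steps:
n(l, S) = √(-8 + l)
√(10562 + n(99, -3)) = √(10562 + √(-8 + 99)) = √(10562 + √91)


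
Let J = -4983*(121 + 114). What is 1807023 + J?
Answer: 636018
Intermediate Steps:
J = -1171005 (J = -4983*235 = -1171005)
1807023 + J = 1807023 - 1171005 = 636018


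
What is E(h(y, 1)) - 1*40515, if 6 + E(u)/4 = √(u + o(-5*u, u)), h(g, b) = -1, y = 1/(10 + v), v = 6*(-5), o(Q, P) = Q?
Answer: -40531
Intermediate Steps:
v = -30
y = -1/20 (y = 1/(10 - 30) = 1/(-20) = -1/20 ≈ -0.050000)
E(u) = -24 + 8*√(-u) (E(u) = -24 + 4*√(u - 5*u) = -24 + 4*√(-4*u) = -24 + 4*(2*√(-u)) = -24 + 8*√(-u))
E(h(y, 1)) - 1*40515 = (-24 + 8*√(-1*(-1))) - 1*40515 = (-24 + 8*√1) - 40515 = (-24 + 8*1) - 40515 = (-24 + 8) - 40515 = -16 - 40515 = -40531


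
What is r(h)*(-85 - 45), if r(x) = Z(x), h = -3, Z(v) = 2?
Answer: -260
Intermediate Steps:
r(x) = 2
r(h)*(-85 - 45) = 2*(-85 - 45) = 2*(-130) = -260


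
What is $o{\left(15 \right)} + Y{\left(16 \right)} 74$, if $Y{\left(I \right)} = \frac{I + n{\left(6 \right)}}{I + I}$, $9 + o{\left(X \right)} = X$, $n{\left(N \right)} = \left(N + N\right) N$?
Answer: $\frac{419}{2} \approx 209.5$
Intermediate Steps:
$n{\left(N \right)} = 2 N^{2}$ ($n{\left(N \right)} = 2 N N = 2 N^{2}$)
$o{\left(X \right)} = -9 + X$
$Y{\left(I \right)} = \frac{72 + I}{2 I}$ ($Y{\left(I \right)} = \frac{I + 2 \cdot 6^{2}}{I + I} = \frac{I + 2 \cdot 36}{2 I} = \left(I + 72\right) \frac{1}{2 I} = \left(72 + I\right) \frac{1}{2 I} = \frac{72 + I}{2 I}$)
$o{\left(15 \right)} + Y{\left(16 \right)} 74 = \left(-9 + 15\right) + \frac{72 + 16}{2 \cdot 16} \cdot 74 = 6 + \frac{1}{2} \cdot \frac{1}{16} \cdot 88 \cdot 74 = 6 + \frac{11}{4} \cdot 74 = 6 + \frac{407}{2} = \frac{419}{2}$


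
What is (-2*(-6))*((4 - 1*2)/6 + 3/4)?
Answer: 13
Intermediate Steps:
(-2*(-6))*((4 - 1*2)/6 + 3/4) = 12*((4 - 2)*(1/6) + 3*(1/4)) = 12*(2*(1/6) + 3/4) = 12*(1/3 + 3/4) = 12*(13/12) = 13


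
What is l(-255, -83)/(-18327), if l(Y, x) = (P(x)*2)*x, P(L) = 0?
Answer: 0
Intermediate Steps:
l(Y, x) = 0 (l(Y, x) = (0*2)*x = 0*x = 0)
l(-255, -83)/(-18327) = 0/(-18327) = 0*(-1/18327) = 0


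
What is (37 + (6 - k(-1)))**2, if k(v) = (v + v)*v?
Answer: 1681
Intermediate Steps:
k(v) = 2*v**2 (k(v) = (2*v)*v = 2*v**2)
(37 + (6 - k(-1)))**2 = (37 + (6 - 2*(-1)**2))**2 = (37 + (6 - 2))**2 = (37 + 4)**2 = 41**2 = 1681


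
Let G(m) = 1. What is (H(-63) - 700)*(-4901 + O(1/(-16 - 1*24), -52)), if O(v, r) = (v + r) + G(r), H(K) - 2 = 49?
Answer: 128554569/40 ≈ 3.2139e+6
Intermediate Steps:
H(K) = 51 (H(K) = 2 + 49 = 51)
O(v, r) = 1 + r + v (O(v, r) = (v + r) + 1 = (r + v) + 1 = 1 + r + v)
(H(-63) - 700)*(-4901 + O(1/(-16 - 1*24), -52)) = (51 - 700)*(-4901 + (1 - 52 + 1/(-16 - 1*24))) = -649*(-4901 + (1 - 52 + 1/(-16 - 24))) = -649*(-4901 + (1 - 52 + 1/(-40))) = -649*(-4901 + (1 - 52 - 1/40)) = -649*(-4901 - 2041/40) = -649*(-198081/40) = 128554569/40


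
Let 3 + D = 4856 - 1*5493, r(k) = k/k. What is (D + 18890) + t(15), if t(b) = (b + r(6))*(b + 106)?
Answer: 20186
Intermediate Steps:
r(k) = 1
D = -640 (D = -3 + (4856 - 1*5493) = -3 + (4856 - 5493) = -3 - 637 = -640)
t(b) = (1 + b)*(106 + b) (t(b) = (b + 1)*(b + 106) = (1 + b)*(106 + b))
(D + 18890) + t(15) = (-640 + 18890) + (106 + 15² + 107*15) = 18250 + (106 + 225 + 1605) = 18250 + 1936 = 20186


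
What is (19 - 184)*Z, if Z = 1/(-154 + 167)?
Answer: -165/13 ≈ -12.692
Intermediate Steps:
Z = 1/13 ≈ 0.076923
(19 - 184)*Z = (19 - 184)*(1/13) = -165*1/13 = -165/13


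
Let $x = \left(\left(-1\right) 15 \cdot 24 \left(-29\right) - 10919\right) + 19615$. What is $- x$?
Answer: $-19136$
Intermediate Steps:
$x = 19136$ ($x = \left(\left(-15\right) 24 \left(-29\right) - 10919\right) + 19615 = \left(\left(-360\right) \left(-29\right) - 10919\right) + 19615 = \left(10440 - 10919\right) + 19615 = -479 + 19615 = 19136$)
$- x = \left(-1\right) 19136 = -19136$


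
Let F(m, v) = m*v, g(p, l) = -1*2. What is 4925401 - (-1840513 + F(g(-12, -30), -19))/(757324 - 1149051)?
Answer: 275630102436/55961 ≈ 4.9254e+6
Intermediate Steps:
g(p, l) = -2
4925401 - (-1840513 + F(g(-12, -30), -19))/(757324 - 1149051) = 4925401 - (-1840513 - 2*(-19))/(757324 - 1149051) = 4925401 - (-1840513 + 38)/(-391727) = 4925401 - (-1840475)*(-1)/391727 = 4925401 - 1*262925/55961 = 4925401 - 262925/55961 = 275630102436/55961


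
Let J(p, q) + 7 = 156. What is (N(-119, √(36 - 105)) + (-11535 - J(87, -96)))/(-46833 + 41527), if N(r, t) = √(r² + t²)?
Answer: 5842/2653 - √3523/2653 ≈ 2.1797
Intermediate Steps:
J(p, q) = 149 (J(p, q) = -7 + 156 = 149)
(N(-119, √(36 - 105)) + (-11535 - J(87, -96)))/(-46833 + 41527) = (√((-119)² + (√(36 - 105))²) + (-11535 - 1*149))/(-46833 + 41527) = (√(14161 + (√(-69))²) + (-11535 - 149))/(-5306) = (√(14161 + (I*√69)²) - 11684)*(-1/5306) = (√(14161 - 69) - 11684)*(-1/5306) = (√14092 - 11684)*(-1/5306) = (2*√3523 - 11684)*(-1/5306) = (-11684 + 2*√3523)*(-1/5306) = 5842/2653 - √3523/2653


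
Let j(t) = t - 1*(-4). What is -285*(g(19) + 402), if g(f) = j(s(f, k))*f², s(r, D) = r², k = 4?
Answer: -37667595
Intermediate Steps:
j(t) = 4 + t (j(t) = t + 4 = 4 + t)
g(f) = f²*(4 + f²) (g(f) = (4 + f²)*f² = f²*(4 + f²))
-285*(g(19) + 402) = -285*(19²*(4 + 19²) + 402) = -285*(361*(4 + 361) + 402) = -285*(361*365 + 402) = -285*(131765 + 402) = -285*132167 = -37667595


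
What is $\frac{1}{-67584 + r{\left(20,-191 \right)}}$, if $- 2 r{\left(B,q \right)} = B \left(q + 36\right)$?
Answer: $- \frac{1}{66034} \approx -1.5144 \cdot 10^{-5}$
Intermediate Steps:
$r{\left(B,q \right)} = - \frac{B \left(36 + q\right)}{2}$ ($r{\left(B,q \right)} = - \frac{B \left(q + 36\right)}{2} = - \frac{B \left(36 + q\right)}{2}$)
$\frac{1}{-67584 + r{\left(20,-191 \right)}} = \frac{1}{-67584 - 10 \left(36 - 191\right)} = \frac{1}{-67584 - 10 \left(-155\right)} = \frac{1}{-67584 + 1550} = \frac{1}{-66034} = - \frac{1}{66034}$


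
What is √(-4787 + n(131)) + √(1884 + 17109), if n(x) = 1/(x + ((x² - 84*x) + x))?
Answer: √18993 + 2*I*√1006333878/917 ≈ 137.82 + 69.188*I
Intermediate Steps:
n(x) = 1/(x² - 82*x) (n(x) = 1/(x + (x² - 83*x)) = 1/(x² - 82*x))
√(-4787 + n(131)) + √(1884 + 17109) = √(-4787 + 1/(131*(-82 + 131))) + √(1884 + 17109) = √(-4787 + (1/131)/49) + √18993 = √(-4787 + (1/131)*(1/49)) + √18993 = √(-4787 + 1/6419) + √18993 = √(-30727752/6419) + √18993 = 2*I*√1006333878/917 + √18993 = √18993 + 2*I*√1006333878/917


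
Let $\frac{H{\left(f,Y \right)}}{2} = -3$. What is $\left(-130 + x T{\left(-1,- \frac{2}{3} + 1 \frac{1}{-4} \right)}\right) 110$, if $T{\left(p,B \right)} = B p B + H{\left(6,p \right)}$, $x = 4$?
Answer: $- \frac{311575}{18} \approx -17310.0$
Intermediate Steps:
$H{\left(f,Y \right)} = -6$ ($H{\left(f,Y \right)} = 2 \left(-3\right) = -6$)
$T{\left(p,B \right)} = -6 + p B^{2}$ ($T{\left(p,B \right)} = B p B - 6 = p B^{2} - 6 = -6 + p B^{2}$)
$\left(-130 + x T{\left(-1,- \frac{2}{3} + 1 \frac{1}{-4} \right)}\right) 110 = \left(-130 + 4 \left(-6 - \left(- \frac{2}{3} + 1 \frac{1}{-4}\right)^{2}\right)\right) 110 = \left(-130 + 4 \left(-6 - \left(\left(-2\right) \frac{1}{3} + 1 \left(- \frac{1}{4}\right)\right)^{2}\right)\right) 110 = \left(-130 + 4 \left(-6 - \left(- \frac{2}{3} - \frac{1}{4}\right)^{2}\right)\right) 110 = \left(-130 + 4 \left(-6 - \left(- \frac{11}{12}\right)^{2}\right)\right) 110 = \left(-130 + 4 \left(-6 - \frac{121}{144}\right)\right) 110 = \left(-130 + 4 \left(- \frac{985}{144}\right)\right) 110 = \left(-130 - \frac{985}{36}\right) 110 = \left(- \frac{5665}{36}\right) 110 = - \frac{311575}{18}$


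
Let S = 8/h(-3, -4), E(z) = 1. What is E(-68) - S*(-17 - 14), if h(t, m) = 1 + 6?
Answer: 255/7 ≈ 36.429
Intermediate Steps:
h(t, m) = 7
S = 8/7 ≈ 1.1429
E(-68) - S*(-17 - 14) = 1 - 8*(-17 - 14)/7 = 1 - 8*(-31)/7 = 1 - 1*(-248/7) = 1 + 248/7 = 255/7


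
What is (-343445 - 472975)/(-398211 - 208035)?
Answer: 136070/101041 ≈ 1.3467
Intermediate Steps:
(-343445 - 472975)/(-398211 - 208035) = -816420/(-606246) = -816420*(-1/606246) = 136070/101041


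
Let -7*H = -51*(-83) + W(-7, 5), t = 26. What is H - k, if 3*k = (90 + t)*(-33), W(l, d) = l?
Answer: 4706/7 ≈ 672.29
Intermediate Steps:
k = -1276 (k = ((90 + 26)*(-33))/3 = (116*(-33))/3 = (⅓)*(-3828) = -1276)
H = -4226/7 (H = -(-51*(-83) - 7)/7 = -(4233 - 7)/7 = -⅐*4226 = -4226/7 ≈ -603.71)
H - k = -4226/7 - 1*(-1276) = -4226/7 + 1276 = 4706/7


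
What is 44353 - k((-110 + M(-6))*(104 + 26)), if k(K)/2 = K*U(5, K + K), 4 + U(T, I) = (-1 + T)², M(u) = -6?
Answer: 406273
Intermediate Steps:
U(T, I) = -4 + (-1 + T)²
k(K) = 24*K (k(K) = 2*(K*(-4 + (-1 + 5)²)) = 2*(K*(-4 + 4²)) = 2*(K*(-4 + 16)) = 2*(K*12) = 2*(12*K) = 24*K)
44353 - k((-110 + M(-6))*(104 + 26)) = 44353 - 24*(-110 - 6)*(104 + 26) = 44353 - 24*(-116*130) = 44353 - 24*(-15080) = 44353 - 1*(-361920) = 44353 + 361920 = 406273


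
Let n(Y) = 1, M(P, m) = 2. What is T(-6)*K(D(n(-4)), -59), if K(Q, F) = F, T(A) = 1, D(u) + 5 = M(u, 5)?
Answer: -59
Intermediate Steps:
D(u) = -3 (D(u) = -5 + 2 = -3)
T(-6)*K(D(n(-4)), -59) = 1*(-59) = -59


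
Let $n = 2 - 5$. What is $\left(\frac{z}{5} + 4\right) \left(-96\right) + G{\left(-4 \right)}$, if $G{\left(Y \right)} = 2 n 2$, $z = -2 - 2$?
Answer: $- \frac{1596}{5} \approx -319.2$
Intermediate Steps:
$n = -3$
$z = -4$
$G{\left(Y \right)} = -12$ ($G{\left(Y \right)} = 2 \left(-3\right) 2 = \left(-6\right) 2 = -12$)
$\left(\frac{z}{5} + 4\right) \left(-96\right) + G{\left(-4 \right)} = \left(\frac{1}{5} \left(-4\right) + 4\right) \left(-96\right) - 12 = \left(- \frac{4}{5} + 4\right) \left(-96\right) - 12 = \frac{16}{5} \left(-96\right) - 12 = - \frac{1536}{5} - 12 = - \frac{1596}{5}$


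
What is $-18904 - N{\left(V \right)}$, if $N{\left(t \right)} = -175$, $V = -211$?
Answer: $-18729$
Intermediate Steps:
$-18904 - N{\left(V \right)} = -18904 - -175 = -18904 + 175 = -18729$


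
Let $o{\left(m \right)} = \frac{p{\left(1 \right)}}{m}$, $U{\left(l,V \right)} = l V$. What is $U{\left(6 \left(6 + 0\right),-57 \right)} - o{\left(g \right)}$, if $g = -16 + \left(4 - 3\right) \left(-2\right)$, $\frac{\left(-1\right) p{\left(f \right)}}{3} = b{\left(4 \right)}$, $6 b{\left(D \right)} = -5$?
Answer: $- \frac{73867}{36} \approx -2051.9$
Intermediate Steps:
$b{\left(D \right)} = - \frac{5}{6}$ ($b{\left(D \right)} = \frac{1}{6} \left(-5\right) = - \frac{5}{6}$)
$U{\left(l,V \right)} = V l$
$p{\left(f \right)} = \frac{5}{2}$ ($p{\left(f \right)} = \left(-3\right) \left(- \frac{5}{6}\right) = \frac{5}{2}$)
$g = -18$ ($g = -16 + 1 \left(-2\right) = -16 - 2 = -18$)
$o{\left(m \right)} = \frac{5}{2 m}$
$U{\left(6 \left(6 + 0\right),-57 \right)} - o{\left(g \right)} = - 57 \cdot 6 \left(6 + 0\right) - \frac{5}{2 \left(-18\right)} = - 57 \cdot 6 \cdot 6 - \frac{5}{2} \left(- \frac{1}{18}\right) = \left(-57\right) 36 - - \frac{5}{36} = -2052 + \frac{5}{36} = - \frac{73867}{36}$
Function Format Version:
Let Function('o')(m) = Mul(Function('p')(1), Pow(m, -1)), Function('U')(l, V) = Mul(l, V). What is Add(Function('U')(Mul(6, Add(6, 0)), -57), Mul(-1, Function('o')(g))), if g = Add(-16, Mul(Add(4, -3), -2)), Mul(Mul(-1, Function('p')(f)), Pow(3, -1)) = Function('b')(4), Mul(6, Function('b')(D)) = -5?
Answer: Rational(-73867, 36) ≈ -2051.9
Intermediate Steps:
Function('b')(D) = Rational(-5, 6) (Function('b')(D) = Mul(Rational(1, 6), -5) = Rational(-5, 6))
Function('U')(l, V) = Mul(V, l)
Function('p')(f) = Rational(5, 2) (Function('p')(f) = Mul(-3, Rational(-5, 6)) = Rational(5, 2))
g = -18 (g = Add(-16, Mul(1, -2)) = Add(-16, -2) = -18)
Function('o')(m) = Mul(Rational(5, 2), Pow(m, -1))
Add(Function('U')(Mul(6, Add(6, 0)), -57), Mul(-1, Function('o')(g))) = Add(Mul(-57, Mul(6, Add(6, 0))), Mul(-1, Mul(Rational(5, 2), Pow(-18, -1)))) = Add(Mul(-57, Mul(6, 6)), Mul(-1, Mul(Rational(5, 2), Rational(-1, 18)))) = Add(Mul(-57, 36), Mul(-1, Rational(-5, 36))) = Add(-2052, Rational(5, 36)) = Rational(-73867, 36)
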